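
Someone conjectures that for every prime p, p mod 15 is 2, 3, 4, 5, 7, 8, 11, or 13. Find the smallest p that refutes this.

For p = 2, 3, 5, 7, 11, 13, 17, 19, 23 the conclusion holds.
p = 29: 29 mod 15 = 14 — not in {2, 3, 4, 5, 7, 8, 11, 13}.
Hence p = 29 is a counterexample.

p = 29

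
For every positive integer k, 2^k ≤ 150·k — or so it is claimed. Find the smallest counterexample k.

A counterexample is any positive integer k such that 2^k > 150·k; we check each in order.
For k = 1, 2, 3, 4, 5, 6, 7, 8, 9, 10 the conclusion holds.
k = 11: 2^k = 2048 and 150·k = 1650, so 2048 > 1650.

k = 11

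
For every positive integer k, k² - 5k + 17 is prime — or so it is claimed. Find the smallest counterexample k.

k = 13

Check each positive integer k in order until k² - 5k + 17 is not prime.
The first 12 eligible values, up to k = 12, all satisfy the conclusion.
k = 13: k² - 5k + 17 = 121 = 11 × 11, composite.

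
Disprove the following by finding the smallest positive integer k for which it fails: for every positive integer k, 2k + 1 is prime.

We need the least positive integer k for which 2k + 1 is not prime.
For k = 1, 2, 3 the conclusion holds.
k = 4: 2k + 1 = 9 = 3 × 3, composite.
Thus k = 4 disproves the claim, and no smaller k works.

k = 4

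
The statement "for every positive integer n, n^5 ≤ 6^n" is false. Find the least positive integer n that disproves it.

n = 3

We need the least positive integer n for which n^5 > 6^n.
n = 1: n^5 = 1 and 6^n = 6, so 1 ≤ 6.
n = 2: n^5 = 32 and 6^n = 36, so 32 ≤ 36.
n = 3: n^5 = 243 and 6^n = 216, so 243 > 216.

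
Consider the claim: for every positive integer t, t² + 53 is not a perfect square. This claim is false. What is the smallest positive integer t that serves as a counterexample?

t = 26

For t = 1, 2, 3, 4, …, 23, 24, 25 the conclusion holds.
t = 26: 26² + 53 = 729 = 27², a perfect square.
Thus t = 26 disproves the claim, and no smaller t works.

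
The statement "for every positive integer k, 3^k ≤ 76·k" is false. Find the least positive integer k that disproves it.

We need the least positive integer k for which 3^k > 76·k.
For k = 1, 2, 3, 4, 5 the conclusion holds.
k = 6: 3^k = 729 and 76·k = 456, so 729 > 456.

k = 6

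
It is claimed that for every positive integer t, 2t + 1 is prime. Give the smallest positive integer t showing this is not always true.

t = 4

Check each positive integer t in order until 2t + 1 is not prime.
t = 1: 2t + 1 = 3, prime.
t = 2: 2t + 1 = 5, prime.
t = 3: 2t + 1 = 7, prime.
t = 4: 2t + 1 = 9 = 3 × 3, composite.
Hence t = 4 is a counterexample.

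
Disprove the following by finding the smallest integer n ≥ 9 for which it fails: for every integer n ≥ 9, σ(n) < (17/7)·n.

n = 24

For n = 9, 10, 11, 12, …, 21, 22, 23 the conclusion holds.
n = 24: σ(24) = 60; 60 ≥ 408/7.
Hence n = 24 is a counterexample.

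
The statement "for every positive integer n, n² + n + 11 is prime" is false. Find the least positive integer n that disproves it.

Check each positive integer n in order until n² + n + 11 is not prime.
For n = 1, 2, 3, 4, 5, 6, 7, 8, 9 the conclusion holds.
n = 10: n² + n + 11 = 121 = 11 × 11, composite.

n = 10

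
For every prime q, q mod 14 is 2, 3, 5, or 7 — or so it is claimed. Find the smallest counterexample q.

For q = 2, 3, 5, 7 the conclusion holds.
q = 11: 11 mod 14 = 11 — not in {2, 3, 5, 7}.
Thus q = 11 disproves the claim, and no smaller q works.

q = 11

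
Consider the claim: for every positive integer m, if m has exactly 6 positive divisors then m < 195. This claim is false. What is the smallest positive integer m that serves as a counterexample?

Check each positive integer m in order until m has exactly 6 positive divisors but the claim fails.
For m = 12, 18, 20, 28, …, 172, 175, 188 the conclusion holds.
m = 207: τ(207) = 6; 207 ≥ 195.
Thus m = 207 disproves the claim, and no smaller m works.

m = 207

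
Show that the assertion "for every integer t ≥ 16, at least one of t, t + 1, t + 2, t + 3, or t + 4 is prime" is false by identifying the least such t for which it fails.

t = 24

We need the least integer t ≥ 16 for which t, t + 1, t + 2, t + 3, t + 4 are all composite.
t = 16: 17 is prime.
t = 17: 17 is prime.
t = 18: 19 is prime.
t = 19: 19 is prime.
t = 20: 23 is prime.
t = 21: 23 is prime.
t = 22: 23 is prime.
t = 23: 23 is prime.
t = 24: 24 = 2 × 12; 25 = 5 × 5; 26 = 2 × 13; 27 = 3 × 9; 28 = 2 × 14 — all composite.
Thus t = 24 disproves the claim, and no smaller t works.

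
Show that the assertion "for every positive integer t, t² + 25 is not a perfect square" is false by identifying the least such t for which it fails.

Check each positive integer t in order until t² + 25 is a perfect square.
The first 11 eligible values, up to t = 11, all satisfy the conclusion.
t = 12: 12² + 25 = 169 = 13², a perfect square.

t = 12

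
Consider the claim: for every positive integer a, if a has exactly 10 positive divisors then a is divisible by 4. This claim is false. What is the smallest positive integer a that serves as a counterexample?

a = 162

Check each positive integer a in order until a has exactly 10 positive divisors but a is not divisible by 4.
a = 48: τ(48) = 10; 48 mod 4 = 0.
a = 80: τ(80) = 10; 80 mod 4 = 0.
a = 112: τ(112) = 10; 112 mod 4 = 0.
a = 162: τ(162) = 10; 162 mod 4 = 2.
Hence a = 162 is a counterexample.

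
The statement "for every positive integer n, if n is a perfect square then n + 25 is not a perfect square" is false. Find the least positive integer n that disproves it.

n = 144

Check each positive integer n in order until n is a perfect square but n + 25 is a perfect square.
For n = 1, 4, 9, 16, …, 81, 100, 121 the conclusion holds.
n = 144: 144 = 12² and 144 + 25 = 169 = 13².
Hence n = 144 is a counterexample.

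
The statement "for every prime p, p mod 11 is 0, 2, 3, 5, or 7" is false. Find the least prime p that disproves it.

p = 17

For p = 2, 3, 5, 7, 11, 13 the conclusion holds.
p = 17: 17 mod 11 = 6 — not in {0, 2, 3, 5, 7}.
Hence p = 17 is a counterexample.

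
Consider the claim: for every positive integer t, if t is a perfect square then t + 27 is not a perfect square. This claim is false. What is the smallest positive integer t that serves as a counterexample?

t = 9

We need the least positive integer t for which t is a perfect square but t + 27 is a perfect square.
For t = 1, 4 the conclusion holds.
t = 9: 9 = 3² and 9 + 27 = 36 = 6².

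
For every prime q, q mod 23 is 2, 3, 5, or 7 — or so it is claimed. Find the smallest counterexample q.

Check each prime q in order until the claim fails.
q = 2: 2 mod 23 = 2.
q = 3: 3 mod 23 = 3.
q = 5: 5 mod 23 = 5.
q = 7: 7 mod 23 = 7.
q = 11: 11 mod 23 = 11 — not in {2, 3, 5, 7}.
Thus q = 11 disproves the claim, and no smaller q works.

q = 11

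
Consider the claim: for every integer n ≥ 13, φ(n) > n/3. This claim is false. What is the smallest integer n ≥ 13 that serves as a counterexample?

n = 18

n = 13: φ(13) = 12 and 13/3 = 13/3, so φ(13) > 13/3.
n = 14: φ(14) = 6 and 14/3 = 14/3, so φ(14) > 14/3.
n = 15: φ(15) = 8 and 15/3 = 5, so φ(15) > 15/3.
n = 16: φ(16) = 8 and 16/3 = 16/3, so φ(16) > 16/3.
n = 17: φ(17) = 16 and 17/3 = 17/3, so φ(17) > 17/3.
n = 18: φ(18) = 6 and 18/3 = 6, so φ(18) ≤ 18/3.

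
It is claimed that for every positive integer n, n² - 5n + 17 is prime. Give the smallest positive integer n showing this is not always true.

n = 13

Check each positive integer n in order until n² - 5n + 17 is not prime.
The first 12 eligible values, up to n = 12, all satisfy the conclusion.
n = 13: n² - 5n + 17 = 121 = 11 × 11, composite.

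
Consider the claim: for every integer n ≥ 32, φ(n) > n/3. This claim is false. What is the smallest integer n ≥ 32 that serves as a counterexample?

n = 32: φ(32) = 16 and 32/3 = 32/3, so φ(32) > 32/3.
n = 33: φ(33) = 20 and 33/3 = 11, so φ(33) > 33/3.
n = 34: φ(34) = 16 and 34/3 = 34/3, so φ(34) > 34/3.
n = 35: φ(35) = 24 and 35/3 = 35/3, so φ(35) > 35/3.
n = 36: φ(36) = 12 and 36/3 = 12, so φ(36) ≤ 36/3.
Thus n = 36 disproves the claim, and no smaller n works.

n = 36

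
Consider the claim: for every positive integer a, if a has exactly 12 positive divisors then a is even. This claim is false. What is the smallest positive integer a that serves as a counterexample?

A counterexample is any positive integer a such that a has exactly 12 positive divisors but a is odd; we check each in order.
For a = 60, 72, 84, 90, …, 294, 306, 308 the conclusion holds.
a = 315: divisors of 315: 12 divisors; 315 is odd.
Thus a = 315 disproves the claim, and no smaller a works.

a = 315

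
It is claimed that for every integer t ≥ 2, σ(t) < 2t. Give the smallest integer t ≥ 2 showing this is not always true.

We need the least integer t ≥ 2 for which the claim fails.
For t = 2, 3, 4, 5 the conclusion holds.
t = 6: σ(6) = 12; 12 ≥ 12.
Hence t = 6 is a counterexample.

t = 6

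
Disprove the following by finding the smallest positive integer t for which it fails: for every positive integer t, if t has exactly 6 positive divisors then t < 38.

t = 12: τ(12) = 6; 12 < 38.
t = 18: τ(18) = 6; 18 < 38.
t = 20: τ(20) = 6; 20 < 38.
t = 28: τ(28) = 6; 28 < 38.
t = 32: τ(32) = 6; 32 < 38.
t = 44: τ(44) = 6; 44 ≥ 38.

t = 44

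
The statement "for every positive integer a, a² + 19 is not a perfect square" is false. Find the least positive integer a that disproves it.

Check each positive integer a in order until a² + 19 is a perfect square.
a = 1: 1² + 19 = 20, not a perfect square.
a = 2: 2² + 19 = 23, not a perfect square.
a = 3: 3² + 19 = 28, not a perfect square.
a = 4: 4² + 19 = 35, not a perfect square.
a = 5: 5² + 19 = 44, not a perfect square.
a = 6: 6² + 19 = 55, not a perfect square.
a = 7: 7² + 19 = 68, not a perfect square.
a = 8: 8² + 19 = 83, not a perfect square.
a = 9: 9² + 19 = 100 = 10², a perfect square.

a = 9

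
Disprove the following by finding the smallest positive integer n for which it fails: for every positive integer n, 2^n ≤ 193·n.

A counterexample is any positive integer n such that 2^n > 193·n; we check each in order.
The first 11 eligible values, up to n = 11, all satisfy the conclusion.
n = 12: 2^n = 4096 and 193·n = 2316, so 4096 > 2316.
Thus n = 12 disproves the claim, and no smaller n works.

n = 12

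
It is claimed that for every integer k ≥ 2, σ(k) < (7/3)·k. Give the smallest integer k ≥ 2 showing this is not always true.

For k = 2, 3, 4, 5, 6, 7, 8, 9, 10, 11 the conclusion holds.
k = 12: σ(12) = 28; 28 ≥ 28.

k = 12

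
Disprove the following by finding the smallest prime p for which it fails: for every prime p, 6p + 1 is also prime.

The first 7 eligible values, up to p = 17, all satisfy the conclusion.
p = 19: 6p + 1 = 115 = 5 × 23, not prime.
Hence p = 19 is a counterexample.

p = 19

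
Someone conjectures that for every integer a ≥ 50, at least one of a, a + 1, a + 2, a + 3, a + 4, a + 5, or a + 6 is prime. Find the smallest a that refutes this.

For a = 50, 51, 52, 53, …, 87, 88, 89 the conclusion holds.
a = 90: 90 = 2 × 45; 91 = 7 × 13; 92 = 2 × 46; 93 = 3 × 31; 94 = 2 × 47; 95 = 5 × 19; 96 = 2 × 48 — all composite.

a = 90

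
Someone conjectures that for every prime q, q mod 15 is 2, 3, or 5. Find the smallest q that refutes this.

A counterexample is any prime q such that the claim fails; we check each in order.
For q = 2, 3, 5 the conclusion holds.
q = 7: 7 mod 15 = 7 — not in {2, 3, 5}.
Hence q = 7 is a counterexample.

q = 7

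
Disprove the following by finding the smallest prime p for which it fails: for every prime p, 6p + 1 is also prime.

p = 19

Check each prime p in order until 6p + 1 is not prime.
For p = 2, 3, 5, 7, 11, 13, 17 the conclusion holds.
p = 19: 6p + 1 = 115 = 5 × 23, not prime.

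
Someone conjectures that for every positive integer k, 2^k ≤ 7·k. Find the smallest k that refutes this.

We need the least positive integer k for which 2^k > 7·k.
For k = 1, 2, 3, 4, 5 the conclusion holds.
k = 6: 2^k = 64 and 7·k = 42, so 64 > 42.
Thus k = 6 disproves the claim, and no smaller k works.

k = 6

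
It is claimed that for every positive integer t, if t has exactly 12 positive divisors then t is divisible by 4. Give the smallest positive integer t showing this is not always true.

t = 60: τ(60) = 12; 60 mod 4 = 0.
t = 72: τ(72) = 12; 72 mod 4 = 0.
t = 84: τ(84) = 12; 84 mod 4 = 0.
t = 90: τ(90) = 12; 90 mod 4 = 2.

t = 90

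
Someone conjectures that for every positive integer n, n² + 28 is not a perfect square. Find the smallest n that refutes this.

n = 6

n = 1: 1² + 28 = 29, not a perfect square.
n = 2: 2² + 28 = 32, not a perfect square.
n = 3: 3² + 28 = 37, not a perfect square.
n = 4: 4² + 28 = 44, not a perfect square.
n = 5: 5² + 28 = 53, not a perfect square.
n = 6: 6² + 28 = 64 = 8², a perfect square.
Hence n = 6 is a counterexample.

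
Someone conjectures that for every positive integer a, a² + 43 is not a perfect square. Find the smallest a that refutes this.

a = 21

A counterexample is any positive integer a such that a² + 43 is a perfect square; we check each in order.
The first 20 eligible values, up to a = 20, all satisfy the conclusion.
a = 21: 21² + 43 = 484 = 22², a perfect square.
Hence a = 21 is a counterexample.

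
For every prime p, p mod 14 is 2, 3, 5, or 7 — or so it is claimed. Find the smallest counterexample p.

The first 4 eligible values, up to p = 7, all satisfy the conclusion.
p = 11: 11 mod 14 = 11 — not in {2, 3, 5, 7}.
Hence p = 11 is a counterexample.

p = 11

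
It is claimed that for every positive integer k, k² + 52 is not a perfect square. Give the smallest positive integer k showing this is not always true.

k = 12

We need the least positive integer k for which k² + 52 is a perfect square.
For k = 1, 2, 3, 4, …, 9, 10, 11 the conclusion holds.
k = 12: 12² + 52 = 196 = 14², a perfect square.
So k = 12 is the smallest counterexample.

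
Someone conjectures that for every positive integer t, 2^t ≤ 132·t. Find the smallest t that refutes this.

t = 11

The first 10 eligible values, up to t = 10, all satisfy the conclusion.
t = 11: 2^t = 2048 and 132·t = 1452, so 2048 > 1452.
Thus t = 11 disproves the claim, and no smaller t works.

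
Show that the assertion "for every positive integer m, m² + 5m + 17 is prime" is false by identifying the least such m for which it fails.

m = 8

m = 1: m² + 5m + 17 = 23, prime.
m = 2: m² + 5m + 17 = 31, prime.
m = 3: m² + 5m + 17 = 41, prime.
m = 4: m² + 5m + 17 = 53, prime.
m = 5: m² + 5m + 17 = 67, prime.
m = 6: m² + 5m + 17 = 83, prime.
m = 7: m² + 5m + 17 = 101, prime.
m = 8: m² + 5m + 17 = 121 = 11 × 11, composite.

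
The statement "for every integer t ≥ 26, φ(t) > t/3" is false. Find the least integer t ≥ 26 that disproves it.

We need the least integer t ≥ 26 for which the claim fails.
t = 26: φ(26) = 12 and 26/3 = 26/3, so φ(26) > 26/3.
t = 27: φ(27) = 18 and 27/3 = 9, so φ(27) > 27/3.
t = 28: φ(28) = 12 and 28/3 = 28/3, so φ(28) > 28/3.
t = 29: φ(29) = 28 and 29/3 = 29/3, so φ(29) > 29/3.
t = 30: φ(30) = 8 and 30/3 = 10, so φ(30) ≤ 30/3.

t = 30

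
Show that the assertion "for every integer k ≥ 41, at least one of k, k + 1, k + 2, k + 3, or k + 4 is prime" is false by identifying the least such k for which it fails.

k = 41: 41 is prime.
k = 42: 43 is prime.
k = 43: 43 is prime.
k = 44: 47 is prime.
k = 45: 47 is prime.
k = 46: 47 is prime.
k = 47: 47 is prime.
k = 48: 48 = 2 × 24; 49 = 7 × 7; 50 = 2 × 25; 51 = 3 × 17; 52 = 2 × 26 — all composite.
So k = 48 is the smallest counterexample.

k = 48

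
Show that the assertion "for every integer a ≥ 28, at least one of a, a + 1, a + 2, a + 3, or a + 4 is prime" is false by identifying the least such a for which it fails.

We need the least integer a ≥ 28 for which a, a + 1, a + 2, a + 3, a + 4 are all composite.
a = 28: 29 is prime.
a = 29: 29 is prime.
a = 30: 31 is prime.
a = 31: 31 is prime.
a = 32: 32 = 2 × 16; 33 = 3 × 11; 34 = 2 × 17; 35 = 5 × 7; 36 = 2 × 18 — all composite.

a = 32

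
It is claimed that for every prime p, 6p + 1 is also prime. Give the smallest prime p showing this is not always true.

A counterexample is any prime p such that 6p + 1 is not prime; we check each in order.
For p = 2, 3, 5, 7, 11, 13, 17 the conclusion holds.
p = 19: 6p + 1 = 115 = 5 × 23, not prime.
So p = 19 is the smallest counterexample.

p = 19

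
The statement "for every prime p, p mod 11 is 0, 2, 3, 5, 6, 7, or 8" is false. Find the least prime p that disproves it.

p = 23

A counterexample is any prime p such that the claim fails; we check each in order.
For p = 2, 3, 5, 7, 11, 13, 17, 19 the conclusion holds.
p = 23: 23 mod 11 = 1 — not in {0, 2, 3, 5, 6, 7, 8}.
So p = 23 is the smallest counterexample.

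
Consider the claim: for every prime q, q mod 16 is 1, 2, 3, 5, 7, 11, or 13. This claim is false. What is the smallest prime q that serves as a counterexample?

q = 31

We need the least prime q for which the claim fails.
For q = 2, 3, 5, 7, 11, 13, 17, 19, 23, 29 the conclusion holds.
q = 31: 31 mod 16 = 15 — not in {1, 2, 3, 5, 7, 11, 13}.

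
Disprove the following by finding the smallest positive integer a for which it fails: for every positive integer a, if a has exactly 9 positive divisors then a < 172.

a = 196

a = 36: τ(36) = 9; 36 < 172.
a = 100: τ(100) = 9; 100 < 172.
a = 196: τ(196) = 9; 196 ≥ 172.
So a = 196 is the smallest counterexample.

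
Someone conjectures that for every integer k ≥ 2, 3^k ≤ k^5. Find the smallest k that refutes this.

k = 11

Check each integer k ≥ 2 in order until 3^k > k^5.
The first 9 eligible values, up to k = 10, all satisfy the conclusion.
k = 11: 3^k = 177147 and k^5 = 161051, so 177147 > 161051.
Thus k = 11 disproves the claim, and no smaller k works.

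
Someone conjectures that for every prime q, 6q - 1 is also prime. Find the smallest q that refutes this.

We need the least prime q for which 6q - 1 is not prime.
For q = 2, 3, 5, 7 the conclusion holds.
q = 11: 6q - 1 = 65 = 5 × 13, not prime.
Hence q = 11 is a counterexample.

q = 11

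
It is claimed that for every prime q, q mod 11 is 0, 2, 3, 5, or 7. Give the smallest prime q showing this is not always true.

q = 17

We need the least prime q for which the claim fails.
q = 2: 2 mod 11 = 2.
q = 3: 3 mod 11 = 3.
q = 5: 5 mod 11 = 5.
q = 7: 7 mod 11 = 7.
q = 11: 11 mod 11 = 0.
q = 13: 13 mod 11 = 2.
q = 17: 17 mod 11 = 6 — not in {0, 2, 3, 5, 7}.
Hence q = 17 is a counterexample.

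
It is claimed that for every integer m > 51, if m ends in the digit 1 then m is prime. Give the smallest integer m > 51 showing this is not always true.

m = 81

We need the least integer m > 51 for which m ends in the digit 1 but m is not prime.
m = 61: 61 ends in 1 and is prime.
m = 71: 71 ends in 1 and is prime.
m = 81: 81 ends in 1; 81 = 3 × 27, composite.
Thus m = 81 disproves the claim, and no smaller m works.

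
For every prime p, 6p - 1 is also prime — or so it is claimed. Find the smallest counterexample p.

p = 11

p = 2: 6p - 1 = 11, prime.
p = 3: 6p - 1 = 17, prime.
p = 5: 6p - 1 = 29, prime.
p = 7: 6p - 1 = 41, prime.
p = 11: 6p - 1 = 65 = 5 × 13, not prime.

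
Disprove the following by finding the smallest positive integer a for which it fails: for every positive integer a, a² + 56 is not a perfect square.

A counterexample is any positive integer a such that a² + 56 is a perfect square; we check each in order.
The first 4 eligible values, up to a = 4, all satisfy the conclusion.
a = 5: 5² + 56 = 81 = 9², a perfect square.
Thus a = 5 disproves the claim, and no smaller a works.

a = 5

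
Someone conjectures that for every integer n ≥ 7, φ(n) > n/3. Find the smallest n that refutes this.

n = 12

We need the least integer n ≥ 7 for which the claim fails.
The first 5 eligible values, up to n = 11, all satisfy the conclusion.
n = 12: φ(12) = 4 and 12/3 = 4, so φ(12) ≤ 12/3.
So n = 12 is the smallest counterexample.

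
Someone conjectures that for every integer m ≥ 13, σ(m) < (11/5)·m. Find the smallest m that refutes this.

m = 24

The first 11 eligible values, up to m = 23, all satisfy the conclusion.
m = 24: σ(24) = 60; 60 ≥ 264/5.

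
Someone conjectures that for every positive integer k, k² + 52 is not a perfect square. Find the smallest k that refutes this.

k = 12

We need the least positive integer k for which k² + 52 is a perfect square.
The first 11 eligible values, up to k = 11, all satisfy the conclusion.
k = 12: 12² + 52 = 196 = 14², a perfect square.
Hence k = 12 is a counterexample.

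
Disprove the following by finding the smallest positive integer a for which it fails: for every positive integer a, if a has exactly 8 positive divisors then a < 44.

We need the least positive integer a for which a has exactly 8 positive divisors but the claim fails.
a = 24: τ(24) = 8; 24 < 44.
a = 30: τ(30) = 8; 30 < 44.
a = 40: τ(40) = 8; 40 < 44.
a = 42: τ(42) = 8; 42 < 44.
a = 54: τ(54) = 8; 54 ≥ 44.
So a = 54 is the smallest counterexample.

a = 54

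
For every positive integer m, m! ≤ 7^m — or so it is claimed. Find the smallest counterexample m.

We need the least positive integer m for which m! > 7^m.
The first 16 eligible values, up to m = 16, all satisfy the conclusion.
m = 17: m! = 355687428096000 and 7^m = 232630513987207, so 355687428096000 > 232630513987207.
So m = 17 is the smallest counterexample.

m = 17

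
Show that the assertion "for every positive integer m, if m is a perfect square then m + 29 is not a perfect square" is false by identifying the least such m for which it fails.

A counterexample is any positive integer m such that m is a perfect square but m + 29 is a perfect square; we check each in order.
For m = 1, 4, 9, 16, …, 121, 144, 169 the conclusion holds.
m = 196: 196 = 14² and 196 + 29 = 225 = 15².
So m = 196 is the smallest counterexample.

m = 196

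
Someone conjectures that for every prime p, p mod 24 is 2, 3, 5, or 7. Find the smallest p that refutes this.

For p = 2, 3, 5, 7 the conclusion holds.
p = 11: 11 mod 24 = 11 — not in {2, 3, 5, 7}.
So p = 11 is the smallest counterexample.

p = 11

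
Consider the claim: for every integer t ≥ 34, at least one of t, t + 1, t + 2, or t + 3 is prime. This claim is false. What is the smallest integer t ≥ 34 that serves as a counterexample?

We need the least integer t ≥ 34 for which t, t + 1, t + 2, t + 3 are all composite.
For t = 34, 35, 36, 37, …, 45, 46, 47 the conclusion holds.
t = 48: 48 = 2 × 24; 49 = 7 × 7; 50 = 2 × 25; 51 = 3 × 17 — all composite.

t = 48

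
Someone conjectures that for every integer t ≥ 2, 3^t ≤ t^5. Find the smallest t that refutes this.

t = 11

A counterexample is any integer t ≥ 2 such that 3^t > t^5; we check each in order.
For t = 2, 3, 4, 5, 6, 7, 8, 9, 10 the conclusion holds.
t = 11: 3^t = 177147 and t^5 = 161051, so 177147 > 161051.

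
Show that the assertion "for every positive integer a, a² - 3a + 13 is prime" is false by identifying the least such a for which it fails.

A counterexample is any positive integer a such that a² - 3a + 13 is not prime; we check each in order.
For a = 1, 2, 3, 4, …, 9, 10, 11 the conclusion holds.
a = 12: a² - 3a + 13 = 121 = 11 × 11, composite.
So a = 12 is the smallest counterexample.

a = 12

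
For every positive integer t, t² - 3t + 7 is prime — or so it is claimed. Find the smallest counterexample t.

t = 6

A counterexample is any positive integer t such that t² - 3t + 7 is not prime; we check each in order.
For t = 1, 2, 3, 4, 5 the conclusion holds.
t = 6: t² - 3t + 7 = 25 = 5 × 5, composite.
Thus t = 6 disproves the claim, and no smaller t works.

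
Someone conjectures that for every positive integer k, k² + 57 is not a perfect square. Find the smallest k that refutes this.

k = 8

For k = 1, 2, 3, 4, 5, 6, 7 the conclusion holds.
k = 8: 8² + 57 = 121 = 11², a perfect square.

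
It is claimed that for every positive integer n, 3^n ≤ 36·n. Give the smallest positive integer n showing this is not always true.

n = 5

A counterexample is any positive integer n such that 3^n > 36·n; we check each in order.
For n = 1, 2, 3, 4 the conclusion holds.
n = 5: 3^n = 243 and 36·n = 180, so 243 > 180.
Thus n = 5 disproves the claim, and no smaller n works.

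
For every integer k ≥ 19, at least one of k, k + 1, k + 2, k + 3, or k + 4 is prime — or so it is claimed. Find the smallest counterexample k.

k = 24

A counterexample is any integer k ≥ 19 such that k, k + 1, k + 2, k + 3, k + 4 are all composite; we check each in order.
The first 5 eligible values, up to k = 23, all satisfy the conclusion.
k = 24: 24 = 2 × 12; 25 = 5 × 5; 26 = 2 × 13; 27 = 3 × 9; 28 = 2 × 14 — all composite.
Hence k = 24 is a counterexample.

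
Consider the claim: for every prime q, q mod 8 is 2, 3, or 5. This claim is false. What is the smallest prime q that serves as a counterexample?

A counterexample is any prime q such that the claim fails; we check each in order.
For q = 2, 3, 5 the conclusion holds.
q = 7: 7 mod 8 = 7 — not in {2, 3, 5}.
Thus q = 7 disproves the claim, and no smaller q works.

q = 7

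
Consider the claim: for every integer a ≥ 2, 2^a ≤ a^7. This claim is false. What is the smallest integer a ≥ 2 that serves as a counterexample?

a = 37

A counterexample is any integer a ≥ 2 such that 2^a > a^7; we check each in order.
For a = 2, 3, 4, 5, …, 34, 35, 36 the conclusion holds.
a = 37: 2^a = 137438953472 and a^7 = 94931877133, so 137438953472 > 94931877133.
Hence a = 37 is a counterexample.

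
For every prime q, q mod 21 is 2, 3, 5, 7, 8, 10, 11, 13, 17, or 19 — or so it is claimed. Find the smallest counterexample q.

We need the least prime q for which the claim fails.
The first 11 eligible values, up to q = 31, all satisfy the conclusion.
q = 37: 37 mod 21 = 16 — not in {2, 3, 5, 7, 8, 10, 11, 13, 17, 19}.

q = 37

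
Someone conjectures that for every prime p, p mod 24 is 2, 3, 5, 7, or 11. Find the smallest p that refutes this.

The first 5 eligible values, up to p = 11, all satisfy the conclusion.
p = 13: 13 mod 24 = 13 — not in {2, 3, 5, 7, 11}.

p = 13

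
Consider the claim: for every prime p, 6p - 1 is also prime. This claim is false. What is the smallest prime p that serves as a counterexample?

We need the least prime p for which 6p - 1 is not prime.
The first 4 eligible values, up to p = 7, all satisfy the conclusion.
p = 11: 6p - 1 = 65 = 5 × 13, not prime.

p = 11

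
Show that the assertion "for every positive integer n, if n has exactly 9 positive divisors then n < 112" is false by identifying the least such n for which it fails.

n = 196

For n = 36, 100 the conclusion holds.
n = 196: τ(196) = 9; 196 ≥ 112.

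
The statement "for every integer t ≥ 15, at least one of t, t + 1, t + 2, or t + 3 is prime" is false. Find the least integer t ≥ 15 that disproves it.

We need the least integer t ≥ 15 for which t, t + 1, t + 2, t + 3 are all composite.
For t = 15, 16, 17, 18, 19, 20, 21, 22, 23 the conclusion holds.
t = 24: 24 = 2 × 12; 25 = 5 × 5; 26 = 2 × 13; 27 = 3 × 9 — all composite.

t = 24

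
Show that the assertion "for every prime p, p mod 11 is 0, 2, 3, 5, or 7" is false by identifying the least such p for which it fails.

p = 17

For p = 2, 3, 5, 7, 11, 13 the conclusion holds.
p = 17: 17 mod 11 = 6 — not in {0, 2, 3, 5, 7}.
So p = 17 is the smallest counterexample.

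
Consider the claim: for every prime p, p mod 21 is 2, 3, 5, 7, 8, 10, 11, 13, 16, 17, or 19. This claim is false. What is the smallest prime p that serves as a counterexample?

We need the least prime p for which the claim fails.
The first 12 eligible values, up to p = 37, all satisfy the conclusion.
p = 41: 41 mod 21 = 20 — not in {2, 3, 5, 7, 8, 10, 11, 13, 16, 17, 19}.

p = 41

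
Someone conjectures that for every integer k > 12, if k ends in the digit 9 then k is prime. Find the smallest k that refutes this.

k = 39

We need the least integer k > 12 for which k ends in the digit 9 but k is not prime.
For k = 19, 29 the conclusion holds.
k = 39: 39 ends in 9; 39 = 3 × 13, composite.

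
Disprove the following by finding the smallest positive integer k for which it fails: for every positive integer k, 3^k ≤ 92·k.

k = 6

Check each positive integer k in order until 3^k > 92·k.
k = 1: 3^k = 3 and 92·k = 92, so 3 ≤ 92.
k = 2: 3^k = 9 and 92·k = 184, so 9 ≤ 184.
k = 3: 3^k = 27 and 92·k = 276, so 27 ≤ 276.
k = 4: 3^k = 81 and 92·k = 368, so 81 ≤ 368.
k = 5: 3^k = 243 and 92·k = 460, so 243 ≤ 460.
k = 6: 3^k = 729 and 92·k = 552, so 729 > 552.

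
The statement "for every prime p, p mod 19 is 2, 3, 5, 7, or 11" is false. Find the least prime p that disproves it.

p = 13

A counterexample is any prime p such that the claim fails; we check each in order.
For p = 2, 3, 5, 7, 11 the conclusion holds.
p = 13: 13 mod 19 = 13 — not in {2, 3, 5, 7, 11}.
Thus p = 13 disproves the claim, and no smaller p works.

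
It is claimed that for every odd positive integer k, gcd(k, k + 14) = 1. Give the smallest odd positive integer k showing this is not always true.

k = 1: gcd(1, 15) = 1.
k = 3: gcd(3, 17) = 1.
k = 5: gcd(5, 19) = 1.
k = 7: gcd(7, 21) = 7.

k = 7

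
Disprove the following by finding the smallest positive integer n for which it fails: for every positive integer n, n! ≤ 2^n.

n = 4

We need the least positive integer n for which n! > 2^n.
For n = 1, 2, 3 the conclusion holds.
n = 4: n! = 24 and 2^n = 16, so 24 > 16.
Thus n = 4 disproves the claim, and no smaller n works.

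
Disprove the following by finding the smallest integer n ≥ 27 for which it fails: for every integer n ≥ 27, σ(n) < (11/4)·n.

For n = 27, 28, 29, 30, …, 57, 58, 59 the conclusion holds.
n = 60: σ(60) = 168; 168 ≥ 165.

n = 60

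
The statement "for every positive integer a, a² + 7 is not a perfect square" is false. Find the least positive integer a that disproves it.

For a = 1, 2 the conclusion holds.
a = 3: 3² + 7 = 16 = 4², a perfect square.

a = 3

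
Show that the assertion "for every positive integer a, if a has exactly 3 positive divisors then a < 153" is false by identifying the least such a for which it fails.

a = 169

For a = 4, 9, 25, 49, 121 the conclusion holds.
a = 169: τ(169) = 3; 169 ≥ 153.
Thus a = 169 disproves the claim, and no smaller a works.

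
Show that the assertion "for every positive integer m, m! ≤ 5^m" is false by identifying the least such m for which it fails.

For m = 1, 2, 3, 4, …, 9, 10, 11 the conclusion holds.
m = 12: m! = 479001600 and 5^m = 244140625, so 479001600 > 244140625.

m = 12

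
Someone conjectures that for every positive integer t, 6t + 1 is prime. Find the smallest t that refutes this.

t = 4

We need the least positive integer t for which 6t + 1 is not prime.
For t = 1, 2, 3 the conclusion holds.
t = 4: 6t + 1 = 25 = 5 × 5, composite.
Thus t = 4 disproves the claim, and no smaller t works.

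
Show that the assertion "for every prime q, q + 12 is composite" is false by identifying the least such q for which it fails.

q = 5

Check each prime q in order until q + 12 is prime.
q = 2: q + 12 = 14 = 2 × 7, composite.
q = 3: q + 12 = 15 = 3 × 5, composite.
q = 5: q + 12 = 17, prime — not composite.
Hence q = 5 is a counterexample.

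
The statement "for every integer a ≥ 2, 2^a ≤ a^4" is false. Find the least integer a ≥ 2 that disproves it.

A counterexample is any integer a ≥ 2 such that 2^a > a^4; we check each in order.
For a = 2, 3, 4, 5, …, 14, 15, 16 the conclusion holds.
a = 17: 2^a = 131072 and a^4 = 83521, so 131072 > 83521.
So a = 17 is the smallest counterexample.

a = 17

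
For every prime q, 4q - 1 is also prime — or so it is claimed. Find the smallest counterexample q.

q = 7

A counterexample is any prime q such that 4q - 1 is not prime; we check each in order.
q = 2: 4q - 1 = 7, prime.
q = 3: 4q - 1 = 11, prime.
q = 5: 4q - 1 = 19, prime.
q = 7: 4q - 1 = 27 = 3 × 9, not prime.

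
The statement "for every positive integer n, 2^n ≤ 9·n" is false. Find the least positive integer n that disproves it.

For n = 1, 2, 3, 4, 5 the conclusion holds.
n = 6: 2^n = 64 and 9·n = 54, so 64 > 54.

n = 6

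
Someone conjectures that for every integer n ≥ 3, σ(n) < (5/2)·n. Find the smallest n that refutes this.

Check each integer n ≥ 3 in order until the claim fails.
The first 21 eligible values, up to n = 23, all satisfy the conclusion.
n = 24: σ(24) = 60; 60 ≥ 60.

n = 24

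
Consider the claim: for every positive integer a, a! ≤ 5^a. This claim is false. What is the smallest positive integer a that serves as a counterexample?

Check each positive integer a in order until a! > 5^a.
For a = 1, 2, 3, 4, …, 9, 10, 11 the conclusion holds.
a = 12: a! = 479001600 and 5^a = 244140625, so 479001600 > 244140625.
So a = 12 is the smallest counterexample.

a = 12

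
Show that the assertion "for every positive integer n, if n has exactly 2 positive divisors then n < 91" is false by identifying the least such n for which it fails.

A counterexample is any positive integer n such that n has exactly 2 positive divisors but the claim fails; we check each in order.
For n = 2, 3, 5, 7, …, 79, 83, 89 the conclusion holds.
n = 97: τ(97) = 2; 97 ≥ 91.
So n = 97 is the smallest counterexample.

n = 97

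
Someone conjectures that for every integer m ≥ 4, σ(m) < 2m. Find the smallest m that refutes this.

A counterexample is any integer m ≥ 4 such that the claim fails; we check each in order.
For m = 4, 5 the conclusion holds.
m = 6: σ(6) = 12; 12 ≥ 12.
So m = 6 is the smallest counterexample.

m = 6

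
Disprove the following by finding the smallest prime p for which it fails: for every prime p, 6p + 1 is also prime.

We need the least prime p for which 6p + 1 is not prime.
The first 7 eligible values, up to p = 17, all satisfy the conclusion.
p = 19: 6p + 1 = 115 = 5 × 23, not prime.
Thus p = 19 disproves the claim, and no smaller p works.

p = 19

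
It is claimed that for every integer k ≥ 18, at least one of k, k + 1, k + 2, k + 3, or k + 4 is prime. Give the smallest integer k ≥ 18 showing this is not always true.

Check each integer k ≥ 18 in order until k, k + 1, k + 2, k + 3, k + 4 are all composite.
For k = 18, 19, 20, 21, 22, 23 the conclusion holds.
k = 24: 24 = 2 × 12; 25 = 5 × 5; 26 = 2 × 13; 27 = 3 × 9; 28 = 2 × 14 — all composite.
So k = 24 is the smallest counterexample.

k = 24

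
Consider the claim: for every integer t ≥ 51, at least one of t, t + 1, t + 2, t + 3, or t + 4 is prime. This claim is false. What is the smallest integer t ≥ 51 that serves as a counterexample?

t = 51: 53 is prime.
t = 52: 53 is prime.
t = 53: 53 is prime.
t = 54: 54 = 2 × 27; 55 = 5 × 11; 56 = 2 × 28; 57 = 3 × 19; 58 = 2 × 29 — all composite.
So t = 54 is the smallest counterexample.

t = 54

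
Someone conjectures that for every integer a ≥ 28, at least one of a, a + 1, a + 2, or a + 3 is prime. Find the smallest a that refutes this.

a = 32

a = 28: 29 is prime.
a = 29: 29 is prime.
a = 30: 31 is prime.
a = 31: 31 is prime.
a = 32: 32 = 2 × 16; 33 = 3 × 11; 34 = 2 × 17; 35 = 5 × 7 — all composite.
Hence a = 32 is a counterexample.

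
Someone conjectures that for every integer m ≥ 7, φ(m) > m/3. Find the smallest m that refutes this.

m = 12

A counterexample is any integer m ≥ 7 such that the claim fails; we check each in order.
m = 7: φ(7) = 6 and 7/3 = 7/3, so φ(7) > 7/3.
m = 8: φ(8) = 4 and 8/3 = 8/3, so φ(8) > 8/3.
m = 9: φ(9) = 6 and 9/3 = 3, so φ(9) > 9/3.
m = 10: φ(10) = 4 and 10/3 = 10/3, so φ(10) > 10/3.
m = 11: φ(11) = 10 and 11/3 = 11/3, so φ(11) > 11/3.
m = 12: φ(12) = 4 and 12/3 = 4, so φ(12) ≤ 12/3.
Thus m = 12 disproves the claim, and no smaller m works.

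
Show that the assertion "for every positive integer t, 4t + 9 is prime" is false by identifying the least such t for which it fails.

Check each positive integer t in order until 4t + 9 is not prime.
t = 1: 4t + 9 = 13, prime.
t = 2: 4t + 9 = 17, prime.
t = 3: 4t + 9 = 21 = 3 × 7, composite.
Thus t = 3 disproves the claim, and no smaller t works.

t = 3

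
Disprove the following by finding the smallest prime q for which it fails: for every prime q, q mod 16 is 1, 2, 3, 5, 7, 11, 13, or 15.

q = 41

We need the least prime q for which the claim fails.
The first 12 eligible values, up to q = 37, all satisfy the conclusion.
q = 41: 41 mod 16 = 9 — not in {1, 2, 3, 5, 7, 11, 13, 15}.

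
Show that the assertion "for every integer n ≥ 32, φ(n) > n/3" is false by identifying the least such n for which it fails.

n = 36

The first 4 eligible values, up to n = 35, all satisfy the conclusion.
n = 36: φ(36) = 12 and 36/3 = 12, so φ(36) ≤ 36/3.
So n = 36 is the smallest counterexample.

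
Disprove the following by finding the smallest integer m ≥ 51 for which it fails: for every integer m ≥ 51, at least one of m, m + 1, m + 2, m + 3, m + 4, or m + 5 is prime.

m = 90

A counterexample is any integer m ≥ 51 such that m, m + 1, m + 2, m + 3, m + 4, m + 5 are all composite; we check each in order.
For m = 51, 52, 53, 54, …, 87, 88, 89 the conclusion holds.
m = 90: 90 = 2 × 45; 91 = 7 × 13; 92 = 2 × 46; 93 = 3 × 31; 94 = 2 × 47; 95 = 5 × 19 — all composite.
Hence m = 90 is a counterexample.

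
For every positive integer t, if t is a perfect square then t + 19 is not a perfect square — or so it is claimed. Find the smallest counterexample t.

t = 81

A counterexample is any positive integer t such that t is a perfect square but t + 19 is a perfect square; we check each in order.
t = 1: 1 + 19 = 20, not a perfect square.
t = 4: 4 + 19 = 23, not a perfect square.
t = 9: 9 + 19 = 28, not a perfect square.
t = 16: 16 + 19 = 35, not a perfect square.
t = 25: 25 + 19 = 44, not a perfect square.
t = 36: 36 + 19 = 55, not a perfect square.
t = 49: 49 + 19 = 68, not a perfect square.
t = 64: 64 + 19 = 83, not a perfect square.
t = 81: 81 = 9² and 81 + 19 = 100 = 10².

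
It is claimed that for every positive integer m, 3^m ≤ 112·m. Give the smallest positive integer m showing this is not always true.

m = 6

Check each positive integer m in order until 3^m > 112·m.
m = 1: 3^m = 3 and 112·m = 112, so 3 ≤ 112.
m = 2: 3^m = 9 and 112·m = 224, so 9 ≤ 224.
m = 3: 3^m = 27 and 112·m = 336, so 27 ≤ 336.
m = 4: 3^m = 81 and 112·m = 448, so 81 ≤ 448.
m = 5: 3^m = 243 and 112·m = 560, so 243 ≤ 560.
m = 6: 3^m = 729 and 112·m = 672, so 729 > 672.
Hence m = 6 is a counterexample.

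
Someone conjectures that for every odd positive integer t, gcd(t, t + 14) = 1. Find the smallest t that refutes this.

Check each odd positive integer t in order until gcd(t, t + 14) > 1.
t = 1: gcd(1, 15) = 1.
t = 3: gcd(3, 17) = 1.
t = 5: gcd(5, 19) = 1.
t = 7: gcd(7, 21) = 7.
Thus t = 7 disproves the claim, and no smaller t works.

t = 7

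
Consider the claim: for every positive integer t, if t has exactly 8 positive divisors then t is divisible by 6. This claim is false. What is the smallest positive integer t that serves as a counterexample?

A counterexample is any positive integer t such that t has exactly 8 positive divisors but t is not divisible by 6; we check each in order.
t = 24: τ(24) = 8; 24 mod 6 = 0.
t = 30: τ(30) = 8; 30 mod 6 = 0.
t = 40: τ(40) = 8; 40 mod 6 = 4.

t = 40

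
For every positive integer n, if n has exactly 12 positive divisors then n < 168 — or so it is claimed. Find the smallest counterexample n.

n = 198

The first 12 eligible values, up to n = 160, all satisfy the conclusion.
n = 198: τ(198) = 12; 198 ≥ 168.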